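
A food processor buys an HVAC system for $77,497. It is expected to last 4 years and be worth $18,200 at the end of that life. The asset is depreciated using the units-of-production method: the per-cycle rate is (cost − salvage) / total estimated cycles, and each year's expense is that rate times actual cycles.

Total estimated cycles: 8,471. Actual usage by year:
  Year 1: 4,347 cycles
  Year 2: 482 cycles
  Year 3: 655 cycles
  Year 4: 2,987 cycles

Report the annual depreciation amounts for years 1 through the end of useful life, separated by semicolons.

Depreciable base = $77,497 − $18,200 = $59,297.
Rate = $59,297 / 8,471 cycles = $7 per cycle.
Year 1: 4,347 × $7 = $30,429. Book value $47,068.
Year 2: 482 × $7 = $3,374. Book value $43,694.
Year 3: 655 × $7 = $4,585. Book value $39,109.
Year 4: 2,987 × $7 = $20,909. Book value $18,200.

$30,429; $3,374; $4,585; $20,909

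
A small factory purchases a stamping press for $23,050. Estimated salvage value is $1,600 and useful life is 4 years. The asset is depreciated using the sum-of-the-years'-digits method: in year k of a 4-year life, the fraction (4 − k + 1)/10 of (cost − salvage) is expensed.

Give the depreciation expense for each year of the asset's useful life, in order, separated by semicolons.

$8,580; $6,435; $4,290; $2,145

Depreciable base = $23,050 − $1,600 = $21,450.
Sum of the years' digits = 4+3+2+1 = 10.
Year 1: $21,450 × 4/10 = $8,580. Book value $14,470.
Year 2: $21,450 × 3/10 = $6,435. Book value $8,035.
Year 3: $21,450 × 2/10 = $4,290. Book value $3,745.
Year 4: $21,450 × 1/10 = $2,145. Book value $1,600.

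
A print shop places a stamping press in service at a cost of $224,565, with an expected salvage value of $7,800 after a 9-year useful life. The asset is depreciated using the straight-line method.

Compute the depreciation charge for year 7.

$24,085

Depreciable base = $224,565 − $7,800 = $216,765.
Annual expense = $216,765 / 9 = $24,085.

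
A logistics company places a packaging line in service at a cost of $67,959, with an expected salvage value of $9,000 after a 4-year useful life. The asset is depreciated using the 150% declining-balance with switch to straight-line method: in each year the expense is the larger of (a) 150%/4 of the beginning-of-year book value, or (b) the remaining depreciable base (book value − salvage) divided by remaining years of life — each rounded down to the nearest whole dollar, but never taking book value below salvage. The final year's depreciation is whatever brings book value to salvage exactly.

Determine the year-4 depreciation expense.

Depreciable base = $67,959 − $9,000 = $58,959.
Year 1: DB = ⌊$67,959 × 150%/4⌋ = $25,484; SL = ⌊$58,959/4⌋ = $14,739 → take DB $25,484. Book value $42,475.
Year 2: DB = ⌊$42,475 × 150%/4⌋ = $15,928; SL = ⌊$33,475/3⌋ = $11,158 → take DB $15,928. Book value $26,547.
Year 3: DB = ⌊$26,547 × 150%/4⌋ = $9,955; SL = ⌊$17,547/2⌋ = $8,773 → take DB $9,955. Book value $16,592.
Year 4 (final): $16,592 − $9,000 = $7,592. Book value $9,000.

$7,592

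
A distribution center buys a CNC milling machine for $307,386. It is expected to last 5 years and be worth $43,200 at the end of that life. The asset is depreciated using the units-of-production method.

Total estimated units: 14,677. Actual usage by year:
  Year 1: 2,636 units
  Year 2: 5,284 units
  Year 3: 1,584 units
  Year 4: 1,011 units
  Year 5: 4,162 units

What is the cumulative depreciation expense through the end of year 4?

$189,270

Depreciable base = $307,386 − $43,200 = $264,186.
Rate = $264,186 / 14,677 units = $18 per unit.
Year 1: 2,636 × $18 = $47,448. Book value $259,938.
Year 2: 5,284 × $18 = $95,112. Book value $164,826.
Year 3: 1,584 × $18 = $28,512. Book value $136,314.
Year 4: 1,011 × $18 = $18,198. Book value $118,116.
Accumulated through year 4 = $307,386 − $118,116 = $189,270.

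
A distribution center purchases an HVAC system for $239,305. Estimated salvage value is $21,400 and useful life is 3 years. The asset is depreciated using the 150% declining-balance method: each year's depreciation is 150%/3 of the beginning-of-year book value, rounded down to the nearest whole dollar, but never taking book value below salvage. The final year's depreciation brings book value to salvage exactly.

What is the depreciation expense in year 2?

Depreciable base = $239,305 − $21,400 = $217,905.
Year 1: ⌊$239,305 × 150%/3⌋ = $119,652. Book value $119,653.
Year 2: ⌊$119,653 × 150%/3⌋ = $59,826. Book value $59,827.

$59,826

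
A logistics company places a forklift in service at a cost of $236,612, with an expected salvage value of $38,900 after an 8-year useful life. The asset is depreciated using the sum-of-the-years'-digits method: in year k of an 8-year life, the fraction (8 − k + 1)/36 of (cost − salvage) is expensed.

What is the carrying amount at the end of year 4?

Depreciable base = $236,612 − $38,900 = $197,712.
Sum of the years' digits = 8+7+6+5+4+3+2+1 = 36.
Year 1: $197,712 × 8/36 = $43,936. Book value $192,676.
Year 2: $197,712 × 7/36 = $38,444. Book value $154,232.
Year 3: $197,712 × 6/36 = $32,952. Book value $121,280.
Year 4: $197,712 × 5/36 = $27,460. Book value $93,820.

$93,820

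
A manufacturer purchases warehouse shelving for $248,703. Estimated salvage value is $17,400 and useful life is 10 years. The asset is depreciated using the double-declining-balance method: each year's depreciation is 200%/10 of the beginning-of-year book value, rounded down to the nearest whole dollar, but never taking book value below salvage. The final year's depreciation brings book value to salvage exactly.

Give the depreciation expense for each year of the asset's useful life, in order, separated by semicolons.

Depreciable base = $248,703 − $17,400 = $231,303.
Year 1: ⌊$248,703 × 200%/10⌋ = $49,740. Book value $198,963.
Year 2: ⌊$198,963 × 200%/10⌋ = $39,792. Book value $159,171.
Year 3: ⌊$159,171 × 200%/10⌋ = $31,834. Book value $127,337.
Year 4: ⌊$127,337 × 200%/10⌋ = $25,467. Book value $101,870.
Year 5: ⌊$101,870 × 200%/10⌋ = $20,374. Book value $81,496.
Year 6: ⌊$81,496 × 200%/10⌋ = $16,299. Book value $65,197.
Year 7: ⌊$65,197 × 200%/10⌋ = $13,039. Book value $52,158.
Year 8: ⌊$52,158 × 200%/10⌋ = $10,431. Book value $41,727.
Year 9: ⌊$41,727 × 200%/10⌋ = $8,345. Book value $33,382.
Year 10 (final): $33,382 − $17,400 = $15,982. Book value $17,400.

$49,740; $39,792; $31,834; $25,467; $20,374; $16,299; $13,039; $10,431; $8,345; $15,982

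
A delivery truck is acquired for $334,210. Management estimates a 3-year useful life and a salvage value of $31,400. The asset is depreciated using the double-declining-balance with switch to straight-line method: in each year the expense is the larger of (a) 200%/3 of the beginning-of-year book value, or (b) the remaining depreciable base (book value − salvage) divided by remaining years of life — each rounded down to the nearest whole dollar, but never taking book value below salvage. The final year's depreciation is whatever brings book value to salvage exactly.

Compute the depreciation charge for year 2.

$74,269

Depreciable base = $334,210 − $31,400 = $302,810.
Year 1: DB = ⌊$334,210 × 200%/3⌋ = $222,806; SL = ⌊$302,810/3⌋ = $100,936 → take DB $222,806. Book value $111,404.
Year 2: DB = ⌊$111,404 × 200%/3⌋ = $74,269; SL = ⌊$80,004/2⌋ = $40,002 → take DB $74,269. Book value $37,135.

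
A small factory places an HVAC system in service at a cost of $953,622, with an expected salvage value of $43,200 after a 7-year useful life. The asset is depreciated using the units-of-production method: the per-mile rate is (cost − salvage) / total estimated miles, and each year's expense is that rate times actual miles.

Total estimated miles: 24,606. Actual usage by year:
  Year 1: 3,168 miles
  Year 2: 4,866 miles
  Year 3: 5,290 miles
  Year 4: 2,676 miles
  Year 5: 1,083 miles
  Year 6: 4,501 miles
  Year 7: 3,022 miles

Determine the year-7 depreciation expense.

$111,814

Depreciable base = $953,622 − $43,200 = $910,422.
Rate = $910,422 / 24,606 miles = $37 per mile.
Year 1: 3,168 × $37 = $117,216. Book value $836,406.
Year 2: 4,866 × $37 = $180,042. Book value $656,364.
Year 3: 5,290 × $37 = $195,730. Book value $460,634.
Year 4: 2,676 × $37 = $99,012. Book value $361,622.
Year 5: 1,083 × $37 = $40,071. Book value $321,551.
Year 6: 4,501 × $37 = $166,537. Book value $155,014.
Year 7: 3,022 × $37 = $111,814. Book value $43,200.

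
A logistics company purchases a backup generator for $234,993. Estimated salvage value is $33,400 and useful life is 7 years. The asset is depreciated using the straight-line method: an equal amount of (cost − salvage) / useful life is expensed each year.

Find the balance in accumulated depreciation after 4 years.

Depreciable base = $234,993 − $33,400 = $201,593.
Annual expense = $201,593 / 7 = $28,799.
End of year 1: book value $206,194.
End of year 2: book value $177,395.
End of year 3: book value $148,596.
End of year 4: book value $119,797.
Accumulated through year 4 = $234,993 − $119,797 = $115,196.

$115,196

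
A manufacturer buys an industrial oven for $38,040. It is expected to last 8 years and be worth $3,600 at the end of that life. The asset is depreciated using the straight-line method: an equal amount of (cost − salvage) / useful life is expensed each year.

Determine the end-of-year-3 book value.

$25,125

Depreciable base = $38,040 − $3,600 = $34,440.
Annual expense = $34,440 / 8 = $4,305.
End of year 1: book value $33,735.
End of year 2: book value $29,430.
End of year 3: book value $25,125.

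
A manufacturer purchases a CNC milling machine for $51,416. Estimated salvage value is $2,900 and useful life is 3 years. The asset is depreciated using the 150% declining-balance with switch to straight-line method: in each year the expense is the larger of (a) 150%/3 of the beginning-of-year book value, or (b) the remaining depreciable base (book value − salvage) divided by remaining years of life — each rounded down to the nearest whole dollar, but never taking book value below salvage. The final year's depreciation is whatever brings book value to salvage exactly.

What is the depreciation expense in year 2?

Depreciable base = $51,416 − $2,900 = $48,516.
Year 1: DB = ⌊$51,416 × 150%/3⌋ = $25,708; SL = ⌊$48,516/3⌋ = $16,172 → take DB $25,708. Book value $25,708.
Year 2: DB = ⌊$25,708 × 150%/3⌋ = $12,854; SL = ⌊$22,808/2⌋ = $11,404 → take DB $12,854. Book value $12,854.

$12,854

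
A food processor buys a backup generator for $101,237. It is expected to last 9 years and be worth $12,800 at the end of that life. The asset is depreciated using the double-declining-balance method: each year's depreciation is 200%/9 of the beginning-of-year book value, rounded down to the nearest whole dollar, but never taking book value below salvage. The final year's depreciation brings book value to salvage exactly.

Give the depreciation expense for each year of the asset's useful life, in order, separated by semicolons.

Depreciable base = $101,237 − $12,800 = $88,437.
Year 1: ⌊$101,237 × 200%/9⌋ = $22,497. Book value $78,740.
Year 2: ⌊$78,740 × 200%/9⌋ = $17,497. Book value $61,243.
Year 3: ⌊$61,243 × 200%/9⌋ = $13,609. Book value $47,634.
Year 4: ⌊$47,634 × 200%/9⌋ = $10,585. Book value $37,049.
Year 5: ⌊$37,049 × 200%/9⌋ = $8,233. Book value $28,816.
Year 6: ⌊$28,816 × 200%/9⌋ = $6,403. Book value $22,413.
Year 7: ⌊$22,413 × 200%/9⌋ = $4,980. Book value $17,433.
Year 8: ⌊$17,433 × 200%/9⌋ = $3,874. Book value $13,559.
Year 9 (final): $13,559 − $12,800 = $759. Book value $12,800.

$22,497; $17,497; $13,609; $10,585; $8,233; $6,403; $4,980; $3,874; $759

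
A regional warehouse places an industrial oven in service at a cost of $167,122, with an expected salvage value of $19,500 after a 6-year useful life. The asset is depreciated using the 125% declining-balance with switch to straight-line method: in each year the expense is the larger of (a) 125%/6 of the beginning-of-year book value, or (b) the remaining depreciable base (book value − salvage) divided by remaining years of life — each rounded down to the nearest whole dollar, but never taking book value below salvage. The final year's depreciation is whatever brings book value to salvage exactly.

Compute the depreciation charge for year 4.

$21,140

Depreciable base = $167,122 − $19,500 = $147,622.
Year 1: DB = ⌊$167,122 × 125%/6⌋ = $34,817; SL = ⌊$147,622/6⌋ = $24,603 → take DB $34,817. Book value $132,305.
Year 2: DB = ⌊$132,305 × 125%/6⌋ = $27,563; SL = ⌊$112,805/5⌋ = $22,561 → take DB $27,563. Book value $104,742.
Year 3: DB = ⌊$104,742 × 125%/6⌋ = $21,821; SL = ⌊$85,242/4⌋ = $21,310 → take DB $21,821. Book value $82,921.
Year 4: DB = ⌊$82,921 × 125%/6⌋ = $17,275; SL = ⌊$63,421/3⌋ = $21,140 → take SL $21,140. Book value $61,781.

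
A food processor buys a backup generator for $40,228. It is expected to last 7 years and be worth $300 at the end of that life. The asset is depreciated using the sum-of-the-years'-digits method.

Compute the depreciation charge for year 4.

$5,704

Depreciable base = $40,228 − $300 = $39,928.
Sum of the years' digits = 7+6+5+4+3+2+1 = 28.
Year 1: $39,928 × 7/28 = $9,982. Book value $30,246.
Year 2: $39,928 × 6/28 = $8,556. Book value $21,690.
Year 3: $39,928 × 5/28 = $7,130. Book value $14,560.
Year 4: $39,928 × 4/28 = $5,704. Book value $8,856.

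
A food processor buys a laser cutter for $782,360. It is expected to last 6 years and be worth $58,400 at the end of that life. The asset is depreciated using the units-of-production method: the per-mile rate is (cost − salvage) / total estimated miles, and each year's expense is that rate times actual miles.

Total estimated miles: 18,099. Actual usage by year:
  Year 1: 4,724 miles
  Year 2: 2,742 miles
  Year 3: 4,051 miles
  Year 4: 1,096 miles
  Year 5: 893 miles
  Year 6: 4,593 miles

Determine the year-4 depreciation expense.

$43,840

Depreciable base = $782,360 − $58,400 = $723,960.
Rate = $723,960 / 18,099 miles = $40 per mile.
Year 1: 4,724 × $40 = $188,960. Book value $593,400.
Year 2: 2,742 × $40 = $109,680. Book value $483,720.
Year 3: 4,051 × $40 = $162,040. Book value $321,680.
Year 4: 1,096 × $40 = $43,840. Book value $277,840.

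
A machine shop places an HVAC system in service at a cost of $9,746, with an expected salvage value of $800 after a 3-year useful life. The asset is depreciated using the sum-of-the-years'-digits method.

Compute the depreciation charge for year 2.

$2,982

Depreciable base = $9,746 − $800 = $8,946.
Sum of the years' digits = 3+2+1 = 6.
Year 1: $8,946 × 3/6 = $4,473. Book value $5,273.
Year 2: $8,946 × 2/6 = $2,982. Book value $2,291.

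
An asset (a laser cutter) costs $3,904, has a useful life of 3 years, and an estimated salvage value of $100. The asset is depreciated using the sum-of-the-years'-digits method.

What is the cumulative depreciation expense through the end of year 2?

Depreciable base = $3,904 − $100 = $3,804.
Sum of the years' digits = 3+2+1 = 6.
Year 1: $3,804 × 3/6 = $1,902. Book value $2,002.
Year 2: $3,804 × 2/6 = $1,268. Book value $734.
Accumulated through year 2 = $3,904 − $734 = $3,170.

$3,170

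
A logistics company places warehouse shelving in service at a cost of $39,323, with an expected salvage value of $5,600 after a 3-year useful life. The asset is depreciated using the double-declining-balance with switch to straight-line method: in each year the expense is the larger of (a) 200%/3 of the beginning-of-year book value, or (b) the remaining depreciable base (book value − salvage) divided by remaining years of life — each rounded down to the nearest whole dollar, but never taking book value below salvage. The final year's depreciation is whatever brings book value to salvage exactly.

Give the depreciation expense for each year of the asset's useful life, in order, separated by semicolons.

$26,215; $7,508; $0

Depreciable base = $39,323 − $5,600 = $33,723.
Year 1: DB = ⌊$39,323 × 200%/3⌋ = $26,215; SL = ⌊$33,723/3⌋ = $11,241 → take DB $26,215. Book value $13,108.
Year 2: DB = ⌊$13,108 × 200%/3⌋ = $8,738; SL = ⌊$7,508/2⌋ = $3,754 → take DB $8,738, capped at $7,508. Book value $5,600.
Year 3 (final): $5,600 − $5,600 = $0. Book value $5,600.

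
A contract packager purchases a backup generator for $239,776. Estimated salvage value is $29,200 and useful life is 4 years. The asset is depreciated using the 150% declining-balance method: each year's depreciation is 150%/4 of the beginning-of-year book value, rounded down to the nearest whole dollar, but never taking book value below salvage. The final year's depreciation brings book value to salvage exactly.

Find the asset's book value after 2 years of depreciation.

$93,663

Depreciable base = $239,776 − $29,200 = $210,576.
Year 1: ⌊$239,776 × 150%/4⌋ = $89,916. Book value $149,860.
Year 2: ⌊$149,860 × 150%/4⌋ = $56,197. Book value $93,663.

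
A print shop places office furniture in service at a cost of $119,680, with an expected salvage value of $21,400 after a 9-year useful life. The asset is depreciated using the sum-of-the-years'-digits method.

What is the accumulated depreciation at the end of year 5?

Depreciable base = $119,680 − $21,400 = $98,280.
Sum of the years' digits = 9+8+7+6+5+4+3+2+1 = 45.
Year 1: $98,280 × 9/45 = $19,656. Book value $100,024.
Year 2: $98,280 × 8/45 = $17,472. Book value $82,552.
Year 3: $98,280 × 7/45 = $15,288. Book value $67,264.
Year 4: $98,280 × 6/45 = $13,104. Book value $54,160.
Year 5: $98,280 × 5/45 = $10,920. Book value $43,240.
Accumulated through year 5 = $119,680 − $43,240 = $76,440.

$76,440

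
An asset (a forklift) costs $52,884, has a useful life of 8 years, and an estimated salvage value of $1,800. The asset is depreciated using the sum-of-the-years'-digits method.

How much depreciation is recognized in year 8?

Depreciable base = $52,884 − $1,800 = $51,084.
Sum of the years' digits = 8+7+6+5+4+3+2+1 = 36.
Year 1: $51,084 × 8/36 = $11,352. Book value $41,532.
Year 2: $51,084 × 7/36 = $9,933. Book value $31,599.
Year 3: $51,084 × 6/36 = $8,514. Book value $23,085.
Year 4: $51,084 × 5/36 = $7,095. Book value $15,990.
Year 5: $51,084 × 4/36 = $5,676. Book value $10,314.
Year 6: $51,084 × 3/36 = $4,257. Book value $6,057.
Year 7: $51,084 × 2/36 = $2,838. Book value $3,219.
Year 8: $51,084 × 1/36 = $1,419. Book value $1,800.

$1,419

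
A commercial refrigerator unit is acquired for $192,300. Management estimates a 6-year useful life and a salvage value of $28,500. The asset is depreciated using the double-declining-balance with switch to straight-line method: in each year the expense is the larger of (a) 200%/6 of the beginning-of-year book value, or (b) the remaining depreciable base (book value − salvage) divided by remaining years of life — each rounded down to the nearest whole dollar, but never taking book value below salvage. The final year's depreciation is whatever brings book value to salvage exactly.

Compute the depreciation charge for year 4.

$18,992

Depreciable base = $192,300 − $28,500 = $163,800.
Year 1: DB = ⌊$192,300 × 200%/6⌋ = $64,100; SL = ⌊$163,800/6⌋ = $27,300 → take DB $64,100. Book value $128,200.
Year 2: DB = ⌊$128,200 × 200%/6⌋ = $42,733; SL = ⌊$99,700/5⌋ = $19,940 → take DB $42,733. Book value $85,467.
Year 3: DB = ⌊$85,467 × 200%/6⌋ = $28,489; SL = ⌊$56,967/4⌋ = $14,241 → take DB $28,489. Book value $56,978.
Year 4: DB = ⌊$56,978 × 200%/6⌋ = $18,992; SL = ⌊$28,478/3⌋ = $9,492 → take DB $18,992. Book value $37,986.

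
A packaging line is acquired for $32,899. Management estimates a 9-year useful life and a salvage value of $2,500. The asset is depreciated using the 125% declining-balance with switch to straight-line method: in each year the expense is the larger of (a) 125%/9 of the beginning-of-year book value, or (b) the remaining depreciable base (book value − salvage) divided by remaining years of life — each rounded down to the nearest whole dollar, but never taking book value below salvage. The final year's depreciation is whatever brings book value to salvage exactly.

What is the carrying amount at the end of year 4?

$17,924

Depreciable base = $32,899 − $2,500 = $30,399.
Year 1: DB = ⌊$32,899 × 125%/9⌋ = $4,569; SL = ⌊$30,399/9⌋ = $3,377 → take DB $4,569. Book value $28,330.
Year 2: DB = ⌊$28,330 × 125%/9⌋ = $3,934; SL = ⌊$25,830/8⌋ = $3,228 → take DB $3,934. Book value $24,396.
Year 3: DB = ⌊$24,396 × 125%/9⌋ = $3,388; SL = ⌊$21,896/7⌋ = $3,128 → take DB $3,388. Book value $21,008.
Year 4: DB = ⌊$21,008 × 125%/9⌋ = $2,917; SL = ⌊$18,508/6⌋ = $3,084 → take SL $3,084. Book value $17,924.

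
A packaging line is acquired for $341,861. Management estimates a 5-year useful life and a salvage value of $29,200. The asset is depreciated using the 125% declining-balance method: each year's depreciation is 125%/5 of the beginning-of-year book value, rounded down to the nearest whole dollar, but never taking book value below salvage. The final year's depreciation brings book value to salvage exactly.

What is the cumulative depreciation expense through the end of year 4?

Depreciable base = $341,861 − $29,200 = $312,661.
Year 1: ⌊$341,861 × 125%/5⌋ = $85,465. Book value $256,396.
Year 2: ⌊$256,396 × 125%/5⌋ = $64,099. Book value $192,297.
Year 3: ⌊$192,297 × 125%/5⌋ = $48,074. Book value $144,223.
Year 4: ⌊$144,223 × 125%/5⌋ = $36,055. Book value $108,168.
Accumulated through year 4 = $341,861 − $108,168 = $233,693.

$233,693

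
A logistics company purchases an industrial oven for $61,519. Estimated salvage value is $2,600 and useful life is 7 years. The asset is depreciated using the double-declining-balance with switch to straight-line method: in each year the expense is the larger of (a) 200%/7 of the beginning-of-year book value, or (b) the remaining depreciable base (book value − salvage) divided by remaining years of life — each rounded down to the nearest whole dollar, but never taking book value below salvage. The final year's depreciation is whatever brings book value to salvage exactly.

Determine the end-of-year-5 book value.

$11,440

Depreciable base = $61,519 − $2,600 = $58,919.
Year 1: DB = ⌊$61,519 × 200%/7⌋ = $17,576; SL = ⌊$58,919/7⌋ = $8,417 → take DB $17,576. Book value $43,943.
Year 2: DB = ⌊$43,943 × 200%/7⌋ = $12,555; SL = ⌊$41,343/6⌋ = $6,890 → take DB $12,555. Book value $31,388.
Year 3: DB = ⌊$31,388 × 200%/7⌋ = $8,968; SL = ⌊$28,788/5⌋ = $5,757 → take DB $8,968. Book value $22,420.
Year 4: DB = ⌊$22,420 × 200%/7⌋ = $6,405; SL = ⌊$19,820/4⌋ = $4,955 → take DB $6,405. Book value $16,015.
Year 5: DB = ⌊$16,015 × 200%/7⌋ = $4,575; SL = ⌊$13,415/3⌋ = $4,471 → take DB $4,575. Book value $11,440.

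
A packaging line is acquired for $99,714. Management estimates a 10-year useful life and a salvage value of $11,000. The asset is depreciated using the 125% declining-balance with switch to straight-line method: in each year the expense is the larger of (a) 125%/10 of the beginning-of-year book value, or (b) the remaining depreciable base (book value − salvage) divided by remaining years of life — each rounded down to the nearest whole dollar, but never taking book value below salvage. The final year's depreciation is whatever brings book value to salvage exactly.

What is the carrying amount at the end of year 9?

$18,909

Depreciable base = $99,714 − $11,000 = $88,714.
Year 1: DB = ⌊$99,714 × 125%/10⌋ = $12,464; SL = ⌊$88,714/10⌋ = $8,871 → take DB $12,464. Book value $87,250.
Year 2: DB = ⌊$87,250 × 125%/10⌋ = $10,906; SL = ⌊$76,250/9⌋ = $8,472 → take DB $10,906. Book value $76,344.
Year 3: DB = ⌊$76,344 × 125%/10⌋ = $9,543; SL = ⌊$65,344/8⌋ = $8,168 → take DB $9,543. Book value $66,801.
Year 4: DB = ⌊$66,801 × 125%/10⌋ = $8,350; SL = ⌊$55,801/7⌋ = $7,971 → take DB $8,350. Book value $58,451.
Year 5: DB = ⌊$58,451 × 125%/10⌋ = $7,306; SL = ⌊$47,451/6⌋ = $7,908 → take SL $7,908. Book value $50,543.
Year 6: DB = ⌊$50,543 × 125%/10⌋ = $6,317; SL = ⌊$39,543/5⌋ = $7,908 → take SL $7,908. Book value $42,635.
Year 7: DB = ⌊$42,635 × 125%/10⌋ = $5,329; SL = ⌊$31,635/4⌋ = $7,908 → take SL $7,908. Book value $34,727.
Year 8: DB = ⌊$34,727 × 125%/10⌋ = $4,340; SL = ⌊$23,727/3⌋ = $7,909 → take SL $7,909. Book value $26,818.
Year 9: DB = ⌊$26,818 × 125%/10⌋ = $3,352; SL = ⌊$15,818/2⌋ = $7,909 → take SL $7,909. Book value $18,909.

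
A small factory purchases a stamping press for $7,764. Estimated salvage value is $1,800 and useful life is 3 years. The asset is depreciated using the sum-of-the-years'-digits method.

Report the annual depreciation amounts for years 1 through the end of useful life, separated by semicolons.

Depreciable base = $7,764 − $1,800 = $5,964.
Sum of the years' digits = 3+2+1 = 6.
Year 1: $5,964 × 3/6 = $2,982. Book value $4,782.
Year 2: $5,964 × 2/6 = $1,988. Book value $2,794.
Year 3: $5,964 × 1/6 = $994. Book value $1,800.

$2,982; $1,988; $994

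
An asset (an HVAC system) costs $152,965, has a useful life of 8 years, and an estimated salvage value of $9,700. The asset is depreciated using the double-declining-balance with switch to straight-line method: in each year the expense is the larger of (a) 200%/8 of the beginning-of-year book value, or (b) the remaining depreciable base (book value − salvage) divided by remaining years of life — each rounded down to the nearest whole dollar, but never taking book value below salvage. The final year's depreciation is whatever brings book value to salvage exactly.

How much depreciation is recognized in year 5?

$12,100

Depreciable base = $152,965 − $9,700 = $143,265.
Year 1: DB = ⌊$152,965 × 200%/8⌋ = $38,241; SL = ⌊$143,265/8⌋ = $17,908 → take DB $38,241. Book value $114,724.
Year 2: DB = ⌊$114,724 × 200%/8⌋ = $28,681; SL = ⌊$105,024/7⌋ = $15,003 → take DB $28,681. Book value $86,043.
Year 3: DB = ⌊$86,043 × 200%/8⌋ = $21,510; SL = ⌊$76,343/6⌋ = $12,723 → take DB $21,510. Book value $64,533.
Year 4: DB = ⌊$64,533 × 200%/8⌋ = $16,133; SL = ⌊$54,833/5⌋ = $10,966 → take DB $16,133. Book value $48,400.
Year 5: DB = ⌊$48,400 × 200%/8⌋ = $12,100; SL = ⌊$38,700/4⌋ = $9,675 → take DB $12,100. Book value $36,300.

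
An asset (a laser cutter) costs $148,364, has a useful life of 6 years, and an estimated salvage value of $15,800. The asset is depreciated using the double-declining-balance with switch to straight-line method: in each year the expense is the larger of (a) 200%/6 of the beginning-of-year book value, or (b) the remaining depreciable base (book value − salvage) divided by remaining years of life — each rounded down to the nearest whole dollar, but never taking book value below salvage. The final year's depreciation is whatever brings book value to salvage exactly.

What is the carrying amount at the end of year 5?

Depreciable base = $148,364 − $15,800 = $132,564.
Year 1: DB = ⌊$148,364 × 200%/6⌋ = $49,454; SL = ⌊$132,564/6⌋ = $22,094 → take DB $49,454. Book value $98,910.
Year 2: DB = ⌊$98,910 × 200%/6⌋ = $32,970; SL = ⌊$83,110/5⌋ = $16,622 → take DB $32,970. Book value $65,940.
Year 3: DB = ⌊$65,940 × 200%/6⌋ = $21,980; SL = ⌊$50,140/4⌋ = $12,535 → take DB $21,980. Book value $43,960.
Year 4: DB = ⌊$43,960 × 200%/6⌋ = $14,653; SL = ⌊$28,160/3⌋ = $9,386 → take DB $14,653. Book value $29,307.
Year 5: DB = ⌊$29,307 × 200%/6⌋ = $9,769; SL = ⌊$13,507/2⌋ = $6,753 → take DB $9,769. Book value $19,538.

$19,538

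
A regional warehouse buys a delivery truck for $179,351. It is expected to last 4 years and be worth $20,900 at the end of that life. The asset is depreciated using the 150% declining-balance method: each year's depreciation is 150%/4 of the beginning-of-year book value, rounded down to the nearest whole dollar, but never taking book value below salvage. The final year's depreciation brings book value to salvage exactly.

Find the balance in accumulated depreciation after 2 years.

Depreciable base = $179,351 − $20,900 = $158,451.
Year 1: ⌊$179,351 × 150%/4⌋ = $67,256. Book value $112,095.
Year 2: ⌊$112,095 × 150%/4⌋ = $42,035. Book value $70,060.
Accumulated through year 2 = $179,351 − $70,060 = $109,291.

$109,291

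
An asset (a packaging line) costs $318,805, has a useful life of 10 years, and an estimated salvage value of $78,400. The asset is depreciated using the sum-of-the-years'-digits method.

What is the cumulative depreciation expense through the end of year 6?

$196,695

Depreciable base = $318,805 − $78,400 = $240,405.
Sum of the years' digits = 10+9+8+7+6+5+4+3+2+1 = 55.
Year 1: $240,405 × 10/55 = $43,710. Book value $275,095.
Year 2: $240,405 × 9/55 = $39,339. Book value $235,756.
Year 3: $240,405 × 8/55 = $34,968. Book value $200,788.
Year 4: $240,405 × 7/55 = $30,597. Book value $170,191.
Year 5: $240,405 × 6/55 = $26,226. Book value $143,965.
Year 6: $240,405 × 5/55 = $21,855. Book value $122,110.
Accumulated through year 6 = $318,805 − $122,110 = $196,695.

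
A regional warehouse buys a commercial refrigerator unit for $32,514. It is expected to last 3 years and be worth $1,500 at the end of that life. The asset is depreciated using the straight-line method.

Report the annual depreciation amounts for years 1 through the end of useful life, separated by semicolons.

$10,338; $10,338; $10,338

Depreciable base = $32,514 − $1,500 = $31,014.
Annual expense = $31,014 / 3 = $10,338.
End of year 1: book value $22,176.
End of year 2: book value $11,838.
End of year 3: book value $1,500.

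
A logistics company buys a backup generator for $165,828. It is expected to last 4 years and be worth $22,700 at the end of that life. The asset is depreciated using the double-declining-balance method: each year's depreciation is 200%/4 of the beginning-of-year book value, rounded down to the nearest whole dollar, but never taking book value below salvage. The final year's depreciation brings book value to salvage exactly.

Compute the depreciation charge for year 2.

Depreciable base = $165,828 − $22,700 = $143,128.
Year 1: ⌊$165,828 × 200%/4⌋ = $82,914. Book value $82,914.
Year 2: ⌊$82,914 × 200%/4⌋ = $41,457. Book value $41,457.

$41,457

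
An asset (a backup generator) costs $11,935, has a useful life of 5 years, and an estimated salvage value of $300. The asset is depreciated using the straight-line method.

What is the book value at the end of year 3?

$4,954

Depreciable base = $11,935 − $300 = $11,635.
Annual expense = $11,635 / 5 = $2,327.
End of year 1: book value $9,608.
End of year 2: book value $7,281.
End of year 3: book value $4,954.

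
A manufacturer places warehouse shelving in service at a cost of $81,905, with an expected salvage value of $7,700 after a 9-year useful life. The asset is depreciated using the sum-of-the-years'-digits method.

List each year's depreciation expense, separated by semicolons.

Depreciable base = $81,905 − $7,700 = $74,205.
Sum of the years' digits = 9+8+7+6+5+4+3+2+1 = 45.
Year 1: $74,205 × 9/45 = $14,841. Book value $67,064.
Year 2: $74,205 × 8/45 = $13,192. Book value $53,872.
Year 3: $74,205 × 7/45 = $11,543. Book value $42,329.
Year 4: $74,205 × 6/45 = $9,894. Book value $32,435.
Year 5: $74,205 × 5/45 = $8,245. Book value $24,190.
Year 6: $74,205 × 4/45 = $6,596. Book value $17,594.
Year 7: $74,205 × 3/45 = $4,947. Book value $12,647.
Year 8: $74,205 × 2/45 = $3,298. Book value $9,349.
Year 9: $74,205 × 1/45 = $1,649. Book value $7,700.

$14,841; $13,192; $11,543; $9,894; $8,245; $6,596; $4,947; $3,298; $1,649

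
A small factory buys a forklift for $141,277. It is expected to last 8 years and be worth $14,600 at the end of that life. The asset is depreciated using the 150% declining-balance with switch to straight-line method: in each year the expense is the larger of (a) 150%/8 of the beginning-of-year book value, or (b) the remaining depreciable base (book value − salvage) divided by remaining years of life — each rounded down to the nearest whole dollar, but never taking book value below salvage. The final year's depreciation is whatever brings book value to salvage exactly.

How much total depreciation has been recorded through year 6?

Depreciable base = $141,277 − $14,600 = $126,677.
Year 1: DB = ⌊$141,277 × 150%/8⌋ = $26,489; SL = ⌊$126,677/8⌋ = $15,834 → take DB $26,489. Book value $114,788.
Year 2: DB = ⌊$114,788 × 150%/8⌋ = $21,522; SL = ⌊$100,188/7⌋ = $14,312 → take DB $21,522. Book value $93,266.
Year 3: DB = ⌊$93,266 × 150%/8⌋ = $17,487; SL = ⌊$78,666/6⌋ = $13,111 → take DB $17,487. Book value $75,779.
Year 4: DB = ⌊$75,779 × 150%/8⌋ = $14,208; SL = ⌊$61,179/5⌋ = $12,235 → take DB $14,208. Book value $61,571.
Year 5: DB = ⌊$61,571 × 150%/8⌋ = $11,544; SL = ⌊$46,971/4⌋ = $11,742 → take SL $11,742. Book value $49,829.
Year 6: DB = ⌊$49,829 × 150%/8⌋ = $9,342; SL = ⌊$35,229/3⌋ = $11,743 → take SL $11,743. Book value $38,086.
Accumulated through year 6 = $141,277 − $38,086 = $103,191.

$103,191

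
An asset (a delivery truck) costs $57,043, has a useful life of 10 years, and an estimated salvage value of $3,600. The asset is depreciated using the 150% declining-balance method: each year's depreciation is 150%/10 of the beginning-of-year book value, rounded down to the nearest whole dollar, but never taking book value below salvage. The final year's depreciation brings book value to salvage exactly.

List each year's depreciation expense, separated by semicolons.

$8,556; $7,273; $6,182; $5,254; $4,466; $3,796; $3,227; $2,743; $2,331; $9,615

Depreciable base = $57,043 − $3,600 = $53,443.
Year 1: ⌊$57,043 × 150%/10⌋ = $8,556. Book value $48,487.
Year 2: ⌊$48,487 × 150%/10⌋ = $7,273. Book value $41,214.
Year 3: ⌊$41,214 × 150%/10⌋ = $6,182. Book value $35,032.
Year 4: ⌊$35,032 × 150%/10⌋ = $5,254. Book value $29,778.
Year 5: ⌊$29,778 × 150%/10⌋ = $4,466. Book value $25,312.
Year 6: ⌊$25,312 × 150%/10⌋ = $3,796. Book value $21,516.
Year 7: ⌊$21,516 × 150%/10⌋ = $3,227. Book value $18,289.
Year 8: ⌊$18,289 × 150%/10⌋ = $2,743. Book value $15,546.
Year 9: ⌊$15,546 × 150%/10⌋ = $2,331. Book value $13,215.
Year 10 (final): $13,215 − $3,600 = $9,615. Book value $3,600.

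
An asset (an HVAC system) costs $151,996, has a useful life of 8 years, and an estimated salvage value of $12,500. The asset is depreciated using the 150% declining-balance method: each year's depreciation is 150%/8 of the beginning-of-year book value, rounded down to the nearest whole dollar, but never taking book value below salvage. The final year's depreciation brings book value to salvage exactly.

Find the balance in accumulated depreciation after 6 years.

Depreciable base = $151,996 − $12,500 = $139,496.
Year 1: ⌊$151,996 × 150%/8⌋ = $28,499. Book value $123,497.
Year 2: ⌊$123,497 × 150%/8⌋ = $23,155. Book value $100,342.
Year 3: ⌊$100,342 × 150%/8⌋ = $18,814. Book value $81,528.
Year 4: ⌊$81,528 × 150%/8⌋ = $15,286. Book value $66,242.
Year 5: ⌊$66,242 × 150%/8⌋ = $12,420. Book value $53,822.
Year 6: ⌊$53,822 × 150%/8⌋ = $10,091. Book value $43,731.
Accumulated through year 6 = $151,996 − $43,731 = $108,265.

$108,265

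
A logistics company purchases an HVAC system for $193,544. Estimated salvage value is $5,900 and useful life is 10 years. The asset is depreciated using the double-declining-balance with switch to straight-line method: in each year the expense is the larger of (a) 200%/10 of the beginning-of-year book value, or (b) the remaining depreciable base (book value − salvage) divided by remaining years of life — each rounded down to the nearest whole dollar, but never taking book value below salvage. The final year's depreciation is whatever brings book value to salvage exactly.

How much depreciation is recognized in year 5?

$15,855

Depreciable base = $193,544 − $5,900 = $187,644.
Year 1: DB = ⌊$193,544 × 200%/10⌋ = $38,708; SL = ⌊$187,644/10⌋ = $18,764 → take DB $38,708. Book value $154,836.
Year 2: DB = ⌊$154,836 × 200%/10⌋ = $30,967; SL = ⌊$148,936/9⌋ = $16,548 → take DB $30,967. Book value $123,869.
Year 3: DB = ⌊$123,869 × 200%/10⌋ = $24,773; SL = ⌊$117,969/8⌋ = $14,746 → take DB $24,773. Book value $99,096.
Year 4: DB = ⌊$99,096 × 200%/10⌋ = $19,819; SL = ⌊$93,196/7⌋ = $13,313 → take DB $19,819. Book value $79,277.
Year 5: DB = ⌊$79,277 × 200%/10⌋ = $15,855; SL = ⌊$73,377/6⌋ = $12,229 → take DB $15,855. Book value $63,422.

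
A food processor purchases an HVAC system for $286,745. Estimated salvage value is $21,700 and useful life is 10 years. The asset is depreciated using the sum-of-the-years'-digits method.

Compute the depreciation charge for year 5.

Depreciable base = $286,745 − $21,700 = $265,045.
Sum of the years' digits = 10+9+8+7+6+5+4+3+2+1 = 55.
Year 1: $265,045 × 10/55 = $48,190. Book value $238,555.
Year 2: $265,045 × 9/55 = $43,371. Book value $195,184.
Year 3: $265,045 × 8/55 = $38,552. Book value $156,632.
Year 4: $265,045 × 7/55 = $33,733. Book value $122,899.
Year 5: $265,045 × 6/55 = $28,914. Book value $93,985.

$28,914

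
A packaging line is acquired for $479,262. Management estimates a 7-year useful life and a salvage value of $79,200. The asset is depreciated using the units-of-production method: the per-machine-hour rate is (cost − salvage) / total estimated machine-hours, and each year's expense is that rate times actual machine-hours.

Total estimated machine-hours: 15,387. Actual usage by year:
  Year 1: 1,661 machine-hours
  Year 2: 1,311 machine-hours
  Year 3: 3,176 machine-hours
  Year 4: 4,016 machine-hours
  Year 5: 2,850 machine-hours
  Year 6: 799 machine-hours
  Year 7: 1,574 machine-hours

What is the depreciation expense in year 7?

$40,924

Depreciable base = $479,262 − $79,200 = $400,062.
Rate = $400,062 / 15,387 machine-hours = $26 per machine-hour.
Year 1: 1,661 × $26 = $43,186. Book value $436,076.
Year 2: 1,311 × $26 = $34,086. Book value $401,990.
Year 3: 3,176 × $26 = $82,576. Book value $319,414.
Year 4: 4,016 × $26 = $104,416. Book value $214,998.
Year 5: 2,850 × $26 = $74,100. Book value $140,898.
Year 6: 799 × $26 = $20,774. Book value $120,124.
Year 7: 1,574 × $26 = $40,924. Book value $79,200.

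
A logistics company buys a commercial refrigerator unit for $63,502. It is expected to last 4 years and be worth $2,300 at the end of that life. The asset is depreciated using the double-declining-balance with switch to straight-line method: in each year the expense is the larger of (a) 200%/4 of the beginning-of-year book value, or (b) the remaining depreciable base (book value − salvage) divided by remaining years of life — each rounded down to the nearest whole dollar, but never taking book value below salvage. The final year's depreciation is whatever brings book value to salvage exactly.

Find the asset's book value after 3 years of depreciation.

$7,938

Depreciable base = $63,502 − $2,300 = $61,202.
Year 1: DB = ⌊$63,502 × 200%/4⌋ = $31,751; SL = ⌊$61,202/4⌋ = $15,300 → take DB $31,751. Book value $31,751.
Year 2: DB = ⌊$31,751 × 200%/4⌋ = $15,875; SL = ⌊$29,451/3⌋ = $9,817 → take DB $15,875. Book value $15,876.
Year 3: DB = ⌊$15,876 × 200%/4⌋ = $7,938; SL = ⌊$13,576/2⌋ = $6,788 → take DB $7,938. Book value $7,938.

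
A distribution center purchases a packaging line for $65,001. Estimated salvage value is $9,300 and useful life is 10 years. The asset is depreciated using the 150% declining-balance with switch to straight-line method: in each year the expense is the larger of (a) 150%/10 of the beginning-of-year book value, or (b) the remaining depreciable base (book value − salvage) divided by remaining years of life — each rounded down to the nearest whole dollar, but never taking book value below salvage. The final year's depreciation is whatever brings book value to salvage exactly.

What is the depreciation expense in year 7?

Depreciable base = $65,001 − $9,300 = $55,701.
Year 1: DB = ⌊$65,001 × 150%/10⌋ = $9,750; SL = ⌊$55,701/10⌋ = $5,570 → take DB $9,750. Book value $55,251.
Year 2: DB = ⌊$55,251 × 150%/10⌋ = $8,287; SL = ⌊$45,951/9⌋ = $5,105 → take DB $8,287. Book value $46,964.
Year 3: DB = ⌊$46,964 × 150%/10⌋ = $7,044; SL = ⌊$37,664/8⌋ = $4,708 → take DB $7,044. Book value $39,920.
Year 4: DB = ⌊$39,920 × 150%/10⌋ = $5,988; SL = ⌊$30,620/7⌋ = $4,374 → take DB $5,988. Book value $33,932.
Year 5: DB = ⌊$33,932 × 150%/10⌋ = $5,089; SL = ⌊$24,632/6⌋ = $4,105 → take DB $5,089. Book value $28,843.
Year 6: DB = ⌊$28,843 × 150%/10⌋ = $4,326; SL = ⌊$19,543/5⌋ = $3,908 → take DB $4,326. Book value $24,517.
Year 7: DB = ⌊$24,517 × 150%/10⌋ = $3,677; SL = ⌊$15,217/4⌋ = $3,804 → take SL $3,804. Book value $20,713.

$3,804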